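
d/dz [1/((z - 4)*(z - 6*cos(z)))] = ((4 - z)*(z - 6*cos(z)) - (z - 4)^2*(6*sin(z) + 1))/((z - 4)^3*(z - 6*cos(z))^2)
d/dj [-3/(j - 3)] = 3/(j - 3)^2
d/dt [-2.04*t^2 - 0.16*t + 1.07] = -4.08*t - 0.16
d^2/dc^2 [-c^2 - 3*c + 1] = -2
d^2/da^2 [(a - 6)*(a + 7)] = 2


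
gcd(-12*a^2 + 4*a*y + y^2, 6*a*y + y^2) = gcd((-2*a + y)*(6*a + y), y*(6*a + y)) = 6*a + y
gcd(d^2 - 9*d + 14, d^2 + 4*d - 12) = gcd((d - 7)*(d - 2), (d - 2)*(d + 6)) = d - 2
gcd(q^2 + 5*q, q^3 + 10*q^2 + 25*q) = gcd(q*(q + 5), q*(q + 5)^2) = q^2 + 5*q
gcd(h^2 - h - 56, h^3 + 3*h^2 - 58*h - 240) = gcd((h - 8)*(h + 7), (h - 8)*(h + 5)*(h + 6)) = h - 8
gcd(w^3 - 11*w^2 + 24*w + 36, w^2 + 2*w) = 1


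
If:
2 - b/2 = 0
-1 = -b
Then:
No Solution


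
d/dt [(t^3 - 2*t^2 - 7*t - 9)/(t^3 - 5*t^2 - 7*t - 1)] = (-3*t^4 + 3*t^2 - 86*t - 56)/(t^6 - 10*t^5 + 11*t^4 + 68*t^3 + 59*t^2 + 14*t + 1)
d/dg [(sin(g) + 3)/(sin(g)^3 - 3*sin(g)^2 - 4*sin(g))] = 2*(-sin(g)^3 - 3*sin(g)^2 + 9*sin(g) + 6)*cos(g)/((sin(g) - 4)^2*(sin(g) + 1)^2*sin(g)^2)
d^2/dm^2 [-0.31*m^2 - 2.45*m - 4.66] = -0.620000000000000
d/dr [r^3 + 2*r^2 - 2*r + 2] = 3*r^2 + 4*r - 2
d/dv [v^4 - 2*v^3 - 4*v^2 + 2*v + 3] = 4*v^3 - 6*v^2 - 8*v + 2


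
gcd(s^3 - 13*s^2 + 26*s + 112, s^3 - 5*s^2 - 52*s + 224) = s - 8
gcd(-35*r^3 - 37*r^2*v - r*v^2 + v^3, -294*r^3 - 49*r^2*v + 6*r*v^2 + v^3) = 7*r - v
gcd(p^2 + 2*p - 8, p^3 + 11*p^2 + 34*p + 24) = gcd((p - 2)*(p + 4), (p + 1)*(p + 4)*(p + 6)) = p + 4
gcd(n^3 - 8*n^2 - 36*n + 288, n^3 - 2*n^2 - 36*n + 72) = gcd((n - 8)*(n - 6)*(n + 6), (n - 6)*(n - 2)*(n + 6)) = n^2 - 36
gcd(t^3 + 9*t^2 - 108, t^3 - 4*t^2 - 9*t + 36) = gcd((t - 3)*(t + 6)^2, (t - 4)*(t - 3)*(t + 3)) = t - 3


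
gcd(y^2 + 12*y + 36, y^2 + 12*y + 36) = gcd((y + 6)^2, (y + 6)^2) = y^2 + 12*y + 36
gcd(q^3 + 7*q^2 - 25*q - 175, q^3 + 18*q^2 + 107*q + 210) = q^2 + 12*q + 35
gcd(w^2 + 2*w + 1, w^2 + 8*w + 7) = w + 1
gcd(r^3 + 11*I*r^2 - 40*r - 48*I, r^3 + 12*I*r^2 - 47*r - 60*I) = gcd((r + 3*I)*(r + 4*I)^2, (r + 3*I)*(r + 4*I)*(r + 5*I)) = r^2 + 7*I*r - 12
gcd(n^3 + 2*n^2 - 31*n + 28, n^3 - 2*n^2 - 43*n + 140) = n^2 + 3*n - 28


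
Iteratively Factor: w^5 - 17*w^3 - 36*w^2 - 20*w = (w + 2)*(w^4 - 2*w^3 - 13*w^2 - 10*w) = (w - 5)*(w + 2)*(w^3 + 3*w^2 + 2*w) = (w - 5)*(w + 1)*(w + 2)*(w^2 + 2*w) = (w - 5)*(w + 1)*(w + 2)^2*(w)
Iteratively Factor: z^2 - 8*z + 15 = (z - 5)*(z - 3)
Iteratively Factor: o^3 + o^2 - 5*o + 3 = (o - 1)*(o^2 + 2*o - 3) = (o - 1)^2*(o + 3)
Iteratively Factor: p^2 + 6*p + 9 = (p + 3)*(p + 3)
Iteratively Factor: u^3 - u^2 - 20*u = (u)*(u^2 - u - 20) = u*(u + 4)*(u - 5)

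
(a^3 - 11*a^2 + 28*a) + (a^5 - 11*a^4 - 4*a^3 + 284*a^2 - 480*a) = a^5 - 11*a^4 - 3*a^3 + 273*a^2 - 452*a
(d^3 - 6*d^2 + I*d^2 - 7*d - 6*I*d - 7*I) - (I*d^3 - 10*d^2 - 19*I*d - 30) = d^3 - I*d^3 + 4*d^2 + I*d^2 - 7*d + 13*I*d + 30 - 7*I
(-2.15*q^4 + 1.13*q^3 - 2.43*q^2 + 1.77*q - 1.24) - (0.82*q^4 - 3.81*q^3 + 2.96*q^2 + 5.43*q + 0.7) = -2.97*q^4 + 4.94*q^3 - 5.39*q^2 - 3.66*q - 1.94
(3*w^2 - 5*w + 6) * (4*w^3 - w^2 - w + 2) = 12*w^5 - 23*w^4 + 26*w^3 + 5*w^2 - 16*w + 12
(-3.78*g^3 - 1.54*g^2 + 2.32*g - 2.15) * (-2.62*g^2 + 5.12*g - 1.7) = 9.9036*g^5 - 15.3188*g^4 - 7.5372*g^3 + 20.1294*g^2 - 14.952*g + 3.655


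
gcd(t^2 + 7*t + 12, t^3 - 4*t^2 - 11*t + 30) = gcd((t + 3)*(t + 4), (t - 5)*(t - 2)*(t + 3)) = t + 3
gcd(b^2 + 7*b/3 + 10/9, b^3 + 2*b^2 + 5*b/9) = b + 5/3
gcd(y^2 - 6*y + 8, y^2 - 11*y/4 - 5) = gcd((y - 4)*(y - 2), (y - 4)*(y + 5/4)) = y - 4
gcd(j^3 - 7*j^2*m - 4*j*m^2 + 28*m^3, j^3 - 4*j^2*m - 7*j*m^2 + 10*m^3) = j + 2*m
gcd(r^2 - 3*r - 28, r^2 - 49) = r - 7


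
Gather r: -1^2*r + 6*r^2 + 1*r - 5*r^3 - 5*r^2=-5*r^3 + r^2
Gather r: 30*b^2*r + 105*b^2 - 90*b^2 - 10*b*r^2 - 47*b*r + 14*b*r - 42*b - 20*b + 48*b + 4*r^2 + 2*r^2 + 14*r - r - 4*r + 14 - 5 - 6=15*b^2 - 14*b + r^2*(6 - 10*b) + r*(30*b^2 - 33*b + 9) + 3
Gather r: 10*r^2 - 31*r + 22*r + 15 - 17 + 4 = 10*r^2 - 9*r + 2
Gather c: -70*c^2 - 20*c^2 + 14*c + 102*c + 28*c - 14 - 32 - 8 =-90*c^2 + 144*c - 54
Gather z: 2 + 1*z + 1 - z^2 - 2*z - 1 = -z^2 - z + 2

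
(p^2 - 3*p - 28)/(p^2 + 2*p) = (p^2 - 3*p - 28)/(p*(p + 2))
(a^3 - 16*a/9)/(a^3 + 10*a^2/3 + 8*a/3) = (a - 4/3)/(a + 2)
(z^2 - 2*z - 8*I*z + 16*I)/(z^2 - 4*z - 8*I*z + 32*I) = (z - 2)/(z - 4)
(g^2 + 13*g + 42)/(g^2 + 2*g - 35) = (g + 6)/(g - 5)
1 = 1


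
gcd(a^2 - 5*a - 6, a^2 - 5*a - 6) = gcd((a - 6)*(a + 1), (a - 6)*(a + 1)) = a^2 - 5*a - 6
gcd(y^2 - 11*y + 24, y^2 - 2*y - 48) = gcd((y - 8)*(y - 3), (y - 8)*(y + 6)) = y - 8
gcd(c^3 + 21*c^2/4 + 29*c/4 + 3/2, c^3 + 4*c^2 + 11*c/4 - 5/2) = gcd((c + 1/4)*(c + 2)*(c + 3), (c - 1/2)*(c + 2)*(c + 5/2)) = c + 2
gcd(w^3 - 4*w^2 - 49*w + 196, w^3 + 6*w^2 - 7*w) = w + 7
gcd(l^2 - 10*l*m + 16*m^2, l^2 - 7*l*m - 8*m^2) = l - 8*m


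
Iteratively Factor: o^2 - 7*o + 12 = (o - 4)*(o - 3)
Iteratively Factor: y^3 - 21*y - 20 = (y - 5)*(y^2 + 5*y + 4) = (y - 5)*(y + 1)*(y + 4)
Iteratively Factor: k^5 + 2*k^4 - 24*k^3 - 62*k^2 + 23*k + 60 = (k - 5)*(k^4 + 7*k^3 + 11*k^2 - 7*k - 12) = (k - 5)*(k + 3)*(k^3 + 4*k^2 - k - 4) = (k - 5)*(k + 1)*(k + 3)*(k^2 + 3*k - 4) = (k - 5)*(k - 1)*(k + 1)*(k + 3)*(k + 4)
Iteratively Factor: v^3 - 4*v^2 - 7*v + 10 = (v + 2)*(v^2 - 6*v + 5) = (v - 5)*(v + 2)*(v - 1)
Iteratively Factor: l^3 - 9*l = (l + 3)*(l^2 - 3*l) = (l - 3)*(l + 3)*(l)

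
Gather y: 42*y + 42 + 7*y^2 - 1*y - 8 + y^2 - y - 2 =8*y^2 + 40*y + 32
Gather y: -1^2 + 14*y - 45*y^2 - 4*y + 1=-45*y^2 + 10*y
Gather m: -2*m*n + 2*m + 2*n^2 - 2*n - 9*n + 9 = m*(2 - 2*n) + 2*n^2 - 11*n + 9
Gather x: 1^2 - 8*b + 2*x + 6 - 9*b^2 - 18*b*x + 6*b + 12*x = -9*b^2 - 2*b + x*(14 - 18*b) + 7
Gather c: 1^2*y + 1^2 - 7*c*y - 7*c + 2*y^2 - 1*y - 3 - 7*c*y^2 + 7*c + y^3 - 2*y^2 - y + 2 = c*(-7*y^2 - 7*y) + y^3 - y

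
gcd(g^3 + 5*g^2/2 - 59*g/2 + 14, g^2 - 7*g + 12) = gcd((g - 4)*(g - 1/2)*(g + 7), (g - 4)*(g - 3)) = g - 4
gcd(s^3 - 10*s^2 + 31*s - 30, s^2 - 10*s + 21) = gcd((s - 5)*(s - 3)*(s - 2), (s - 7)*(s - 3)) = s - 3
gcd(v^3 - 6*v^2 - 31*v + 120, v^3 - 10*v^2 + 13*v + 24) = v^2 - 11*v + 24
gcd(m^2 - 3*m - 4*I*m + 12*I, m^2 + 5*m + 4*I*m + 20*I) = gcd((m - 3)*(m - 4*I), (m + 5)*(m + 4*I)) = 1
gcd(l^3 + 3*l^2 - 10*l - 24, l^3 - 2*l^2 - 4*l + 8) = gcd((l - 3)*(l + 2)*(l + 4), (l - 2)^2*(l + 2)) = l + 2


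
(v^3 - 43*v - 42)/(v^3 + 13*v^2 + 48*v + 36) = (v - 7)/(v + 6)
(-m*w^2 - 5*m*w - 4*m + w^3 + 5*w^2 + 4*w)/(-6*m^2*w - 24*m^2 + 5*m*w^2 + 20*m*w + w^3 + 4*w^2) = (w + 1)/(6*m + w)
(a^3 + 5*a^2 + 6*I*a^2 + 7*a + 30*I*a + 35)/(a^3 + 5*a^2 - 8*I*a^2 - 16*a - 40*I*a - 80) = (a^2 + 6*I*a + 7)/(a^2 - 8*I*a - 16)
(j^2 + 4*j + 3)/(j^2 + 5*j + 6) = (j + 1)/(j + 2)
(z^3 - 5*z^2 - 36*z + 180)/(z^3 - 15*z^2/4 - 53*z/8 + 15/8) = 8*(z^2 - 36)/(8*z^2 + 10*z - 3)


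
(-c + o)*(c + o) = -c^2 + o^2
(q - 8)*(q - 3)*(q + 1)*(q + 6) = q^4 - 4*q^3 - 47*q^2 + 102*q + 144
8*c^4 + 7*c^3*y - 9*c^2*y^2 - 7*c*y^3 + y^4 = (-8*c + y)*(-c + y)*(c + y)^2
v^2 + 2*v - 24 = (v - 4)*(v + 6)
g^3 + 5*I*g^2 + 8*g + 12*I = (g - 2*I)*(g + I)*(g + 6*I)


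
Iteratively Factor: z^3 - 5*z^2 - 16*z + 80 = (z - 4)*(z^2 - z - 20) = (z - 4)*(z + 4)*(z - 5)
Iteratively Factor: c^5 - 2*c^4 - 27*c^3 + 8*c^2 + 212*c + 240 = (c - 5)*(c^4 + 3*c^3 - 12*c^2 - 52*c - 48) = (c - 5)*(c + 2)*(c^3 + c^2 - 14*c - 24) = (c - 5)*(c + 2)*(c + 3)*(c^2 - 2*c - 8) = (c - 5)*(c + 2)^2*(c + 3)*(c - 4)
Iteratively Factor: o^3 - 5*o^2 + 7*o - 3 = (o - 1)*(o^2 - 4*o + 3) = (o - 1)^2*(o - 3)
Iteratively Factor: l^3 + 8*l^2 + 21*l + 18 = (l + 3)*(l^2 + 5*l + 6) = (l + 3)^2*(l + 2)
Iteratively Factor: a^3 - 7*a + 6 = (a - 1)*(a^2 + a - 6) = (a - 2)*(a - 1)*(a + 3)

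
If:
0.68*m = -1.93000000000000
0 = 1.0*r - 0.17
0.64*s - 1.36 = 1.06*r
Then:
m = -2.84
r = 0.17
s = 2.41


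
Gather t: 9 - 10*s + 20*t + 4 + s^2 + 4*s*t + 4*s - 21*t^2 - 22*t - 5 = s^2 - 6*s - 21*t^2 + t*(4*s - 2) + 8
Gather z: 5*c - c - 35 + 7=4*c - 28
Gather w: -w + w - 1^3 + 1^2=0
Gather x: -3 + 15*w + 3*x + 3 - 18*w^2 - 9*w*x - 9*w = -18*w^2 + 6*w + x*(3 - 9*w)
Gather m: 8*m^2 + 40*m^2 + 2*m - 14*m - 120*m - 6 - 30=48*m^2 - 132*m - 36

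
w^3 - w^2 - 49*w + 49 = (w - 7)*(w - 1)*(w + 7)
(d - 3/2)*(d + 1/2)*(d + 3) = d^3 + 2*d^2 - 15*d/4 - 9/4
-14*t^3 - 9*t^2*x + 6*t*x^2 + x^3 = (-2*t + x)*(t + x)*(7*t + x)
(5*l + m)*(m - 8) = 5*l*m - 40*l + m^2 - 8*m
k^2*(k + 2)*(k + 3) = k^4 + 5*k^3 + 6*k^2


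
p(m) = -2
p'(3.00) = 0.00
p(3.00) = -2.00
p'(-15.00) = 0.00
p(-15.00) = -2.00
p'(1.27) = 0.00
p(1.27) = -2.00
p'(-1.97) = 0.00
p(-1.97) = -2.00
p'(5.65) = 0.00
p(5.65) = -2.00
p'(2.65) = 0.00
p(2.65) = -2.00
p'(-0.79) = 0.00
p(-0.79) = -2.00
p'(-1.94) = 0.00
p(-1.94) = -2.00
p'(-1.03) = 0.00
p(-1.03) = -2.00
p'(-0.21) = 0.00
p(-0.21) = -2.00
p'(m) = 0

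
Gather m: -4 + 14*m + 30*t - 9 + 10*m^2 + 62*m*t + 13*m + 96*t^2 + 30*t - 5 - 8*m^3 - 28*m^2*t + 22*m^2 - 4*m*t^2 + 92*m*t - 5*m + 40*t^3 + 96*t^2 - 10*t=-8*m^3 + m^2*(32 - 28*t) + m*(-4*t^2 + 154*t + 22) + 40*t^3 + 192*t^2 + 50*t - 18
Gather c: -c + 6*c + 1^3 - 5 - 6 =5*c - 10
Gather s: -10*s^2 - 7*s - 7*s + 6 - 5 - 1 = -10*s^2 - 14*s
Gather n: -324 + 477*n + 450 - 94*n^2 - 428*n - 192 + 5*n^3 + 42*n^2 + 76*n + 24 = 5*n^3 - 52*n^2 + 125*n - 42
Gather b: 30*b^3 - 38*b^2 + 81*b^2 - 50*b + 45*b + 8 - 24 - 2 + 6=30*b^3 + 43*b^2 - 5*b - 12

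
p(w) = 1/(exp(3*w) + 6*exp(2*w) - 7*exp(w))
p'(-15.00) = 467002.48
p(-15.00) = -467002.60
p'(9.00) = 0.00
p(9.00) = 0.00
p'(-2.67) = 2.05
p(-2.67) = -2.19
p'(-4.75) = 16.51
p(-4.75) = -16.64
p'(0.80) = -0.12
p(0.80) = 0.04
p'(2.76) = -0.00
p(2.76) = 0.00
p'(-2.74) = 2.20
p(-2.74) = -2.34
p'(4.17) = -0.00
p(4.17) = 0.00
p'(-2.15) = 1.21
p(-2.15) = -1.37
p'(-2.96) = 2.75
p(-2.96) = -2.89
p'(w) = (-3*exp(3*w) - 12*exp(2*w) + 7*exp(w))/(exp(3*w) + 6*exp(2*w) - 7*exp(w))^2 = (-3*exp(2*w) - 12*exp(w) + 7)*exp(-w)/(exp(2*w) + 6*exp(w) - 7)^2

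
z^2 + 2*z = z*(z + 2)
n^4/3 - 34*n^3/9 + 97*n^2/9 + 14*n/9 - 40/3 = (n/3 + 1/3)*(n - 6)*(n - 5)*(n - 4/3)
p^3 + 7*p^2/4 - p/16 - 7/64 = (p - 1/4)*(p + 1/4)*(p + 7/4)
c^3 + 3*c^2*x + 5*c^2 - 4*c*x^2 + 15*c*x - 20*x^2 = (c + 5)*(c - x)*(c + 4*x)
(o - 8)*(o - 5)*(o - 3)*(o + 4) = o^4 - 12*o^3 + 15*o^2 + 196*o - 480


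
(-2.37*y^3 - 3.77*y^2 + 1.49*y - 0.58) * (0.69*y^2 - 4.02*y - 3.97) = -1.6353*y^5 + 6.9261*y^4 + 25.5924*y^3 + 8.5769*y^2 - 3.5837*y + 2.3026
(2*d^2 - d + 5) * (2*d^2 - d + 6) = 4*d^4 - 4*d^3 + 23*d^2 - 11*d + 30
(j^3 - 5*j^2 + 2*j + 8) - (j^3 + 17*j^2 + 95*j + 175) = -22*j^2 - 93*j - 167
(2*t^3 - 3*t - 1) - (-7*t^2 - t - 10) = 2*t^3 + 7*t^2 - 2*t + 9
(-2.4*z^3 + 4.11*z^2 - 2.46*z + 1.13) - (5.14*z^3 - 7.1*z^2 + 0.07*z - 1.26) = -7.54*z^3 + 11.21*z^2 - 2.53*z + 2.39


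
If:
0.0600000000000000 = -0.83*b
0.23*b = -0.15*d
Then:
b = -0.07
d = 0.11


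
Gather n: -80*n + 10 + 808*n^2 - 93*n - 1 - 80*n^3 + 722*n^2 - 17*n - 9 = -80*n^3 + 1530*n^2 - 190*n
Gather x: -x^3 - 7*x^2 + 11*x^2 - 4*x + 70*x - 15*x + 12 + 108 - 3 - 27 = -x^3 + 4*x^2 + 51*x + 90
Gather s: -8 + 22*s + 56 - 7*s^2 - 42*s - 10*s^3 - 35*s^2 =-10*s^3 - 42*s^2 - 20*s + 48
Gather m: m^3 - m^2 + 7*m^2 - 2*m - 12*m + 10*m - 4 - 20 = m^3 + 6*m^2 - 4*m - 24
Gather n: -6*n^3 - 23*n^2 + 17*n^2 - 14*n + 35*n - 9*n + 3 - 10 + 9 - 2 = -6*n^3 - 6*n^2 + 12*n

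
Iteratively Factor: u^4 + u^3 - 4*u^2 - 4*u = (u)*(u^3 + u^2 - 4*u - 4) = u*(u - 2)*(u^2 + 3*u + 2) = u*(u - 2)*(u + 1)*(u + 2)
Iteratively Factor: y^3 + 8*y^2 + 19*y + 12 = (y + 1)*(y^2 + 7*y + 12) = (y + 1)*(y + 4)*(y + 3)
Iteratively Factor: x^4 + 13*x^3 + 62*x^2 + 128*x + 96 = (x + 4)*(x^3 + 9*x^2 + 26*x + 24) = (x + 4)^2*(x^2 + 5*x + 6) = (x + 2)*(x + 4)^2*(x + 3)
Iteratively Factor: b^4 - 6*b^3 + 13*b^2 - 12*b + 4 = (b - 1)*(b^3 - 5*b^2 + 8*b - 4) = (b - 2)*(b - 1)*(b^2 - 3*b + 2) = (b - 2)*(b - 1)^2*(b - 2)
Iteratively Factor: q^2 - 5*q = (q)*(q - 5)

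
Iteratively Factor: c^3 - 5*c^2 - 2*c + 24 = (c - 3)*(c^2 - 2*c - 8) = (c - 4)*(c - 3)*(c + 2)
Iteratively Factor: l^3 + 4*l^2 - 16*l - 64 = (l - 4)*(l^2 + 8*l + 16) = (l - 4)*(l + 4)*(l + 4)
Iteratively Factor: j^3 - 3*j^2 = (j)*(j^2 - 3*j) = j*(j - 3)*(j)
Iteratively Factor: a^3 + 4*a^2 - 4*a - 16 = (a - 2)*(a^2 + 6*a + 8) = (a - 2)*(a + 2)*(a + 4)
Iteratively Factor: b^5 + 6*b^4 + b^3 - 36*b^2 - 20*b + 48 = (b + 3)*(b^4 + 3*b^3 - 8*b^2 - 12*b + 16) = (b - 2)*(b + 3)*(b^3 + 5*b^2 + 2*b - 8) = (b - 2)*(b + 3)*(b + 4)*(b^2 + b - 2) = (b - 2)*(b - 1)*(b + 3)*(b + 4)*(b + 2)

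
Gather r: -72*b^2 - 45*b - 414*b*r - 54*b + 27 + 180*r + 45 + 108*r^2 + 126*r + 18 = -72*b^2 - 99*b + 108*r^2 + r*(306 - 414*b) + 90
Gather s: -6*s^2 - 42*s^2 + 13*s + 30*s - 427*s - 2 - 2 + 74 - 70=-48*s^2 - 384*s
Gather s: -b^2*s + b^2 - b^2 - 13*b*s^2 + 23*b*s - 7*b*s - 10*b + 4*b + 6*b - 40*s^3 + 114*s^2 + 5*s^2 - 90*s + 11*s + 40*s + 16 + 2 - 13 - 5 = -40*s^3 + s^2*(119 - 13*b) + s*(-b^2 + 16*b - 39)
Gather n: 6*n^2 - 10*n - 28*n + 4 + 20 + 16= 6*n^2 - 38*n + 40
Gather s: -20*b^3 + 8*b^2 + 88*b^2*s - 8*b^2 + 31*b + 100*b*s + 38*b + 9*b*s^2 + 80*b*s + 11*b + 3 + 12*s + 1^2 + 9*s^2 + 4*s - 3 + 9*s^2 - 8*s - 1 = -20*b^3 + 80*b + s^2*(9*b + 18) + s*(88*b^2 + 180*b + 8)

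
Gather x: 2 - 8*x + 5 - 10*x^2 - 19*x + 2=-10*x^2 - 27*x + 9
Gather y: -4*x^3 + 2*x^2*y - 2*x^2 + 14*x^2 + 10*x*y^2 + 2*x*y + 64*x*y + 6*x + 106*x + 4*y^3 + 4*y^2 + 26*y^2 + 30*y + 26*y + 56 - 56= -4*x^3 + 12*x^2 + 112*x + 4*y^3 + y^2*(10*x + 30) + y*(2*x^2 + 66*x + 56)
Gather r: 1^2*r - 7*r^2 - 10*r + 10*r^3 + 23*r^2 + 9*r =10*r^3 + 16*r^2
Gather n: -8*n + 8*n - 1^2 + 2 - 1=0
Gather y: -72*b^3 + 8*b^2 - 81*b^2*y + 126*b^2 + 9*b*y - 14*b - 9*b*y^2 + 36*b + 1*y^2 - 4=-72*b^3 + 134*b^2 + 22*b + y^2*(1 - 9*b) + y*(-81*b^2 + 9*b) - 4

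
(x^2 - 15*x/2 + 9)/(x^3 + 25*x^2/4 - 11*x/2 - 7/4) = 2*(2*x^2 - 15*x + 18)/(4*x^3 + 25*x^2 - 22*x - 7)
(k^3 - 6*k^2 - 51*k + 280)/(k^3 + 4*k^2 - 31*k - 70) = (k - 8)/(k + 2)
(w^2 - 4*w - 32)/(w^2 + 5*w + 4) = (w - 8)/(w + 1)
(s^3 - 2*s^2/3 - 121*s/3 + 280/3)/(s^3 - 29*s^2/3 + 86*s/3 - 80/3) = (s + 7)/(s - 2)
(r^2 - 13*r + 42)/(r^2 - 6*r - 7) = (r - 6)/(r + 1)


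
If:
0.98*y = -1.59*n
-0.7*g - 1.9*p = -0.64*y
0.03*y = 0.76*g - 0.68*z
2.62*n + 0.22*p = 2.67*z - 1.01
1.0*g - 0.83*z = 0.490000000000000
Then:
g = -71.11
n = -94.85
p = 78.03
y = 153.89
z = -86.26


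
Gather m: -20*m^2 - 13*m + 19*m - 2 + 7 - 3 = -20*m^2 + 6*m + 2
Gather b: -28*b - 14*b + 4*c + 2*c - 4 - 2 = -42*b + 6*c - 6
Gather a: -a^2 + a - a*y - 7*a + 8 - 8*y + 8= -a^2 + a*(-y - 6) - 8*y + 16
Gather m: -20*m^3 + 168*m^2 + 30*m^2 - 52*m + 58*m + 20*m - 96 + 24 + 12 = -20*m^3 + 198*m^2 + 26*m - 60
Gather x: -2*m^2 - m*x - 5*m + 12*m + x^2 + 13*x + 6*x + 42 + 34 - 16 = -2*m^2 + 7*m + x^2 + x*(19 - m) + 60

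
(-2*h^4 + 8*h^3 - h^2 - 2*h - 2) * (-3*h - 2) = 6*h^5 - 20*h^4 - 13*h^3 + 8*h^2 + 10*h + 4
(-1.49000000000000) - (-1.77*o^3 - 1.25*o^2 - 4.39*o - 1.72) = 1.77*o^3 + 1.25*o^2 + 4.39*o + 0.23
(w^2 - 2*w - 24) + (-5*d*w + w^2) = -5*d*w + 2*w^2 - 2*w - 24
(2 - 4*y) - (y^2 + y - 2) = -y^2 - 5*y + 4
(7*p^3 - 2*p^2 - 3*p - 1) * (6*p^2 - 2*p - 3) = 42*p^5 - 26*p^4 - 35*p^3 + 6*p^2 + 11*p + 3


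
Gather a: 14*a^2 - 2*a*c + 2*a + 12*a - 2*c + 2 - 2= 14*a^2 + a*(14 - 2*c) - 2*c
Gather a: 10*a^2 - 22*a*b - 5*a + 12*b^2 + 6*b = 10*a^2 + a*(-22*b - 5) + 12*b^2 + 6*b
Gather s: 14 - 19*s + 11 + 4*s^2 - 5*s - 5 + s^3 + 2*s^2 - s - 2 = s^3 + 6*s^2 - 25*s + 18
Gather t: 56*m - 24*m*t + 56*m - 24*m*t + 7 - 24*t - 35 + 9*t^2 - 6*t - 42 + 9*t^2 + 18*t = 112*m + 18*t^2 + t*(-48*m - 12) - 70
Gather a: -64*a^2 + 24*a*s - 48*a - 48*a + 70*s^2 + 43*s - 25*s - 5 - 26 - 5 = -64*a^2 + a*(24*s - 96) + 70*s^2 + 18*s - 36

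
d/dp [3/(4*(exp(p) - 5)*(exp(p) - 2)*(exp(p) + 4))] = 9*(-exp(2*p) + 2*exp(p) + 6)*exp(p)/(4*(exp(6*p) - 6*exp(5*p) - 27*exp(4*p) + 188*exp(3*p) + 84*exp(2*p) - 1440*exp(p) + 1600))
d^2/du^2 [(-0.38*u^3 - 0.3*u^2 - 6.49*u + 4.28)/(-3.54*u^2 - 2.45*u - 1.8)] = (157.175548*u^3 - 323.226288*u^2 - 463.46112*u - 52.13488)/(44.361864*u^6 + 92.10726*u^5 + 131.41719*u^4 + 108.374525*u^3 + 66.8223*u^2 + 23.814*u + 5.832)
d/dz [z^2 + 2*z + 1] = 2*z + 2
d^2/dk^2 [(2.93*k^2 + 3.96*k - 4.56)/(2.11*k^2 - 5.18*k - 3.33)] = (1.4210854715202e-14*k^4 + 99.3092599999999*k^3 + 1.712898*k^2 + 465.984216*k - 380.425638)/(9.393931*k^6 - 69.185634*k^5 + 125.372613*k^4 + 79.385572*k^3 - 197.862939*k^2 - 172.321506*k - 36.926037)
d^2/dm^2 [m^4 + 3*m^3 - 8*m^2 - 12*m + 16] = 12*m^2 + 18*m - 16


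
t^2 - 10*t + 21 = (t - 7)*(t - 3)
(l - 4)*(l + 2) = l^2 - 2*l - 8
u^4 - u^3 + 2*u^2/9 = u^2*(u - 2/3)*(u - 1/3)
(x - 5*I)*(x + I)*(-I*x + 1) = -I*x^3 - 3*x^2 - 9*I*x + 5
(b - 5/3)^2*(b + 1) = b^3 - 7*b^2/3 - 5*b/9 + 25/9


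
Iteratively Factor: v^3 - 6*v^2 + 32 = (v + 2)*(v^2 - 8*v + 16) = (v - 4)*(v + 2)*(v - 4)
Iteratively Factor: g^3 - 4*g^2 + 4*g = (g - 2)*(g^2 - 2*g) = g*(g - 2)*(g - 2)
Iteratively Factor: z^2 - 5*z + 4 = (z - 4)*(z - 1)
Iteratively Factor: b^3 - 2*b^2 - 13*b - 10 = (b + 2)*(b^2 - 4*b - 5) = (b - 5)*(b + 2)*(b + 1)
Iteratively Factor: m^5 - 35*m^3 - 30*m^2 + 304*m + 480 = (m + 3)*(m^4 - 3*m^3 - 26*m^2 + 48*m + 160) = (m + 3)*(m + 4)*(m^3 - 7*m^2 + 2*m + 40) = (m - 4)*(m + 3)*(m + 4)*(m^2 - 3*m - 10) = (m - 5)*(m - 4)*(m + 3)*(m + 4)*(m + 2)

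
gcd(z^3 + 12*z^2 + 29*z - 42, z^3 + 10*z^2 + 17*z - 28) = z^2 + 6*z - 7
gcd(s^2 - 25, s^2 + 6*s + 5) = s + 5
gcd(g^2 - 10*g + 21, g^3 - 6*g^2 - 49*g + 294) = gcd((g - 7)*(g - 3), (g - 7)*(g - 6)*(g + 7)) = g - 7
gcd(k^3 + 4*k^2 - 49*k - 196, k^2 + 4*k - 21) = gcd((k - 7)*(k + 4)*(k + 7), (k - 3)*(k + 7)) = k + 7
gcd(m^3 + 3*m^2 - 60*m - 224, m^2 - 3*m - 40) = m - 8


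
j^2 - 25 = (j - 5)*(j + 5)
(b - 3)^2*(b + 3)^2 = b^4 - 18*b^2 + 81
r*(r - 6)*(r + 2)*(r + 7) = r^4 + 3*r^3 - 40*r^2 - 84*r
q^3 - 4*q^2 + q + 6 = (q - 3)*(q - 2)*(q + 1)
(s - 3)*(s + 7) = s^2 + 4*s - 21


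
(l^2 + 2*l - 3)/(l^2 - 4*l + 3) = (l + 3)/(l - 3)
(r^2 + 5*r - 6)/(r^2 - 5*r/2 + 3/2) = 2*(r + 6)/(2*r - 3)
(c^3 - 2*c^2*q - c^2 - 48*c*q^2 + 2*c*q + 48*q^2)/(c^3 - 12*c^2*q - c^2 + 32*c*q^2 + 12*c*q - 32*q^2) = (-c - 6*q)/(-c + 4*q)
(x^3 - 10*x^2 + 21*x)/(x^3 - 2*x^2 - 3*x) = (x - 7)/(x + 1)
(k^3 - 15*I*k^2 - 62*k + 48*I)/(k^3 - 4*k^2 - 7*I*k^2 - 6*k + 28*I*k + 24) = (k - 8*I)/(k - 4)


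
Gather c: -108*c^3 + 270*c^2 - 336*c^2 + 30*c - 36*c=-108*c^3 - 66*c^2 - 6*c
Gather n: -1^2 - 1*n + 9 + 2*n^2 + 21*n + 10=2*n^2 + 20*n + 18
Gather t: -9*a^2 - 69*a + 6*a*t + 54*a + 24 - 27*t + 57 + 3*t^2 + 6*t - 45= -9*a^2 - 15*a + 3*t^2 + t*(6*a - 21) + 36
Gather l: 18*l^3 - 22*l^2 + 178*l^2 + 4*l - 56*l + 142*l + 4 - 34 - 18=18*l^3 + 156*l^2 + 90*l - 48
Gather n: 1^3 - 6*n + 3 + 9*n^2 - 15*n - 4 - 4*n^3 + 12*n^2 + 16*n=-4*n^3 + 21*n^2 - 5*n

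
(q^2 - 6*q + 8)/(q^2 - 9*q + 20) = (q - 2)/(q - 5)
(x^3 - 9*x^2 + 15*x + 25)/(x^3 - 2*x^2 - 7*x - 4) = (x^2 - 10*x + 25)/(x^2 - 3*x - 4)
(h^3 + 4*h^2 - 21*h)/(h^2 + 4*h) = (h^2 + 4*h - 21)/(h + 4)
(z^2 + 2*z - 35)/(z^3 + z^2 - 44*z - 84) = (z^2 + 2*z - 35)/(z^3 + z^2 - 44*z - 84)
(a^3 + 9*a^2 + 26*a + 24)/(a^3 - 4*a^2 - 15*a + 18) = (a^2 + 6*a + 8)/(a^2 - 7*a + 6)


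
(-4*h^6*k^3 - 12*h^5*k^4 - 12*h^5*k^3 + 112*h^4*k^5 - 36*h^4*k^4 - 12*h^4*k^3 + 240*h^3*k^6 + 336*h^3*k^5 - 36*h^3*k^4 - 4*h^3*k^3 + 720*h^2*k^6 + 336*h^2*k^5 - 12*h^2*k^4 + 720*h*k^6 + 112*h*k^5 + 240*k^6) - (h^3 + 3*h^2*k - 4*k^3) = -4*h^6*k^3 - 12*h^5*k^4 - 12*h^5*k^3 + 112*h^4*k^5 - 36*h^4*k^4 - 12*h^4*k^3 + 240*h^3*k^6 + 336*h^3*k^5 - 36*h^3*k^4 - 4*h^3*k^3 - h^3 + 720*h^2*k^6 + 336*h^2*k^5 - 12*h^2*k^4 - 3*h^2*k + 720*h*k^6 + 112*h*k^5 + 240*k^6 + 4*k^3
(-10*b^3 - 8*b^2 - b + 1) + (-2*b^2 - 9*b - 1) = -10*b^3 - 10*b^2 - 10*b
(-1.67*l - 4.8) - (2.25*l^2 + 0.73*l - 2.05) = -2.25*l^2 - 2.4*l - 2.75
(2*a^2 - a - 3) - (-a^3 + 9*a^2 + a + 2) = a^3 - 7*a^2 - 2*a - 5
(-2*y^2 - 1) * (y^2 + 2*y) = -2*y^4 - 4*y^3 - y^2 - 2*y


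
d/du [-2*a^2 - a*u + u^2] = -a + 2*u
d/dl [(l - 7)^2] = 2*l - 14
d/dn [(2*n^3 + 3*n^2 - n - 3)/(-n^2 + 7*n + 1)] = 2*(-n^4 + 14*n^3 + 13*n^2 + 10)/(n^4 - 14*n^3 + 47*n^2 + 14*n + 1)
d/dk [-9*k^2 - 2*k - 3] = -18*k - 2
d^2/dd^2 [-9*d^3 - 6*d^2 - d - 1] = -54*d - 12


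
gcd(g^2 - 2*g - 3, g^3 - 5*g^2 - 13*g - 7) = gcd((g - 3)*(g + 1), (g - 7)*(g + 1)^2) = g + 1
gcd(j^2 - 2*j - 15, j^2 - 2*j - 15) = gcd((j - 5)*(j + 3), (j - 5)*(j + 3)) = j^2 - 2*j - 15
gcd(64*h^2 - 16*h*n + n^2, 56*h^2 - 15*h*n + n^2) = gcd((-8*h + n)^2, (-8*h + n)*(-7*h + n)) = 8*h - n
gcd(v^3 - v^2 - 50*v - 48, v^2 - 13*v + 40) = v - 8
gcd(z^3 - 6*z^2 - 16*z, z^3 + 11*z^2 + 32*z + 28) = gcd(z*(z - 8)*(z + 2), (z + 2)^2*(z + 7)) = z + 2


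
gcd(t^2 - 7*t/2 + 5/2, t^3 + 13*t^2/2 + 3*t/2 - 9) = t - 1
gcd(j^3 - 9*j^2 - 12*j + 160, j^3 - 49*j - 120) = j - 8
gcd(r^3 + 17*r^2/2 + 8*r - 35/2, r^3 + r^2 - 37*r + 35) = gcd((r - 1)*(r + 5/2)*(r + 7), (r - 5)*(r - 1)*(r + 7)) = r^2 + 6*r - 7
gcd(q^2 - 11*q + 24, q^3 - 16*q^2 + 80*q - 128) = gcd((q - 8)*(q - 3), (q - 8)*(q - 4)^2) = q - 8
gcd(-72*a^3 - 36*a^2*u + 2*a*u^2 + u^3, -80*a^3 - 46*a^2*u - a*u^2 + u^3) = 2*a + u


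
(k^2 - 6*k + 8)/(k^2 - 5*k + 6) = (k - 4)/(k - 3)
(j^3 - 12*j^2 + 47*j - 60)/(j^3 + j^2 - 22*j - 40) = (j^2 - 7*j + 12)/(j^2 + 6*j + 8)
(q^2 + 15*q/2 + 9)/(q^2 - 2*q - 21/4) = 2*(q + 6)/(2*q - 7)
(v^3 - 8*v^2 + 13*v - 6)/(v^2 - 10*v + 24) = (v^2 - 2*v + 1)/(v - 4)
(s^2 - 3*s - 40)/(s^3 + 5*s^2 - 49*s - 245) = (s - 8)/(s^2 - 49)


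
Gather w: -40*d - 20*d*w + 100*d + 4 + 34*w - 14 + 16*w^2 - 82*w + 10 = 60*d + 16*w^2 + w*(-20*d - 48)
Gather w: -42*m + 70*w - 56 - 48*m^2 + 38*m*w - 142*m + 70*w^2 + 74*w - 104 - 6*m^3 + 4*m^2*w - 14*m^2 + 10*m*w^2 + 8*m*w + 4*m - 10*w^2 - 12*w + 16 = -6*m^3 - 62*m^2 - 180*m + w^2*(10*m + 60) + w*(4*m^2 + 46*m + 132) - 144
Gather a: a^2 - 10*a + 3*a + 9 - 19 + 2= a^2 - 7*a - 8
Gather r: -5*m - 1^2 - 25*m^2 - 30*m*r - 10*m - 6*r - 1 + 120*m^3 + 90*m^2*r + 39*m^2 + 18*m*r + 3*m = 120*m^3 + 14*m^2 - 12*m + r*(90*m^2 - 12*m - 6) - 2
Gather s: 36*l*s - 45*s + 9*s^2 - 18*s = 9*s^2 + s*(36*l - 63)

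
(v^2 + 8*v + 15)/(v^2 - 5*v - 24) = (v + 5)/(v - 8)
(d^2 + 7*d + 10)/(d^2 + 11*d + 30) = (d + 2)/(d + 6)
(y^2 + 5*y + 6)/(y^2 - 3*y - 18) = (y + 2)/(y - 6)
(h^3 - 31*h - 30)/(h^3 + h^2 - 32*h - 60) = (h + 1)/(h + 2)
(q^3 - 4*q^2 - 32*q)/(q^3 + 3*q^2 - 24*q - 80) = q*(q - 8)/(q^2 - q - 20)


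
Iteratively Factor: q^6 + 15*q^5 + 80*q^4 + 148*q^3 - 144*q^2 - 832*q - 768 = (q + 3)*(q^5 + 12*q^4 + 44*q^3 + 16*q^2 - 192*q - 256) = (q - 2)*(q + 3)*(q^4 + 14*q^3 + 72*q^2 + 160*q + 128) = (q - 2)*(q + 3)*(q + 4)*(q^3 + 10*q^2 + 32*q + 32) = (q - 2)*(q + 2)*(q + 3)*(q + 4)*(q^2 + 8*q + 16) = (q - 2)*(q + 2)*(q + 3)*(q + 4)^2*(q + 4)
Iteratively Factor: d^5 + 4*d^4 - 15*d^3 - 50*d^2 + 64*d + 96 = (d - 3)*(d^4 + 7*d^3 + 6*d^2 - 32*d - 32) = (d - 3)*(d + 1)*(d^3 + 6*d^2 - 32) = (d - 3)*(d + 1)*(d + 4)*(d^2 + 2*d - 8) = (d - 3)*(d + 1)*(d + 4)^2*(d - 2)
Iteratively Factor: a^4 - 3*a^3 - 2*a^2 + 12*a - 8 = (a - 2)*(a^3 - a^2 - 4*a + 4) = (a - 2)*(a - 1)*(a^2 - 4) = (a - 2)^2*(a - 1)*(a + 2)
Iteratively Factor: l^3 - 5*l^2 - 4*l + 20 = (l - 2)*(l^2 - 3*l - 10) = (l - 5)*(l - 2)*(l + 2)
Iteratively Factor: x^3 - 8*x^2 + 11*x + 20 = (x - 4)*(x^2 - 4*x - 5) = (x - 4)*(x + 1)*(x - 5)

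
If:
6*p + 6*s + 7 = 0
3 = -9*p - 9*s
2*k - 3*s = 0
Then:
No Solution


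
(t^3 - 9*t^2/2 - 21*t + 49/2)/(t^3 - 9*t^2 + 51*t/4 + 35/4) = 2*(2*t^2 + 5*t - 7)/(4*t^2 - 8*t - 5)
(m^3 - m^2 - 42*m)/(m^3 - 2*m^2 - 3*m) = (-m^2 + m + 42)/(-m^2 + 2*m + 3)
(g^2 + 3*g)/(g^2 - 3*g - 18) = g/(g - 6)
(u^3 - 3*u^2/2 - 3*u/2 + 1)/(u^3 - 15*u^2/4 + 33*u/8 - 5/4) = 4*(u + 1)/(4*u - 5)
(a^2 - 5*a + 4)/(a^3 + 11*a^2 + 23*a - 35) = (a - 4)/(a^2 + 12*a + 35)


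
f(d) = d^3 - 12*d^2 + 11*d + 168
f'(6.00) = -25.00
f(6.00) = 18.00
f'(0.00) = 11.00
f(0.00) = 168.00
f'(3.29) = -35.49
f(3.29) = 109.91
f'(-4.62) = 185.91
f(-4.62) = -237.56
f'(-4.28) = 168.68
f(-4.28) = -177.30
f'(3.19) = -35.03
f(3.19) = 113.44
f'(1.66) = -20.57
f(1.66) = 157.77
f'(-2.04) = 72.44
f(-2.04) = 87.13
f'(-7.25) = 342.69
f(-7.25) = -923.58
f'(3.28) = -35.44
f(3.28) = 110.27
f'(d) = 3*d^2 - 24*d + 11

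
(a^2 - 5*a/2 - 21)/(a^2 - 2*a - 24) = (a + 7/2)/(a + 4)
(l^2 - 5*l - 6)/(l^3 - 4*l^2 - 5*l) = (l - 6)/(l*(l - 5))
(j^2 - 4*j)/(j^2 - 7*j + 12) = j/(j - 3)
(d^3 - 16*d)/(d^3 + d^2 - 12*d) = (d - 4)/(d - 3)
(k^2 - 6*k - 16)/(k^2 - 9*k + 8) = (k + 2)/(k - 1)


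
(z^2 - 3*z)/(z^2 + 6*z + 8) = z*(z - 3)/(z^2 + 6*z + 8)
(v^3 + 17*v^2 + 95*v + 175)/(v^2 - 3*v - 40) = (v^2 + 12*v + 35)/(v - 8)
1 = 1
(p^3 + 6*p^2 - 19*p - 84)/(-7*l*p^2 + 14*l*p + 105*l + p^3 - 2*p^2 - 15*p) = (p^2 + 3*p - 28)/(-7*l*p + 35*l + p^2 - 5*p)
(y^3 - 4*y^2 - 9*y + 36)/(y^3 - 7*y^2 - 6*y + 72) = (y - 3)/(y - 6)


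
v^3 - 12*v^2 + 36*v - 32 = (v - 8)*(v - 2)^2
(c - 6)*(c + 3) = c^2 - 3*c - 18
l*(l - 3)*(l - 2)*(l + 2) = l^4 - 3*l^3 - 4*l^2 + 12*l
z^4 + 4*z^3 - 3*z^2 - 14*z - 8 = (z - 2)*(z + 1)^2*(z + 4)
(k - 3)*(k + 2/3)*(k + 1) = k^3 - 4*k^2/3 - 13*k/3 - 2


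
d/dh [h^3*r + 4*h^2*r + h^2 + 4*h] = 3*h^2*r + 8*h*r + 2*h + 4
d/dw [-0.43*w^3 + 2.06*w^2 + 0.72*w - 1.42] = -1.29*w^2 + 4.12*w + 0.72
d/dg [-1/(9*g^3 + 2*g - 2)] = (27*g^2 + 2)/(9*g^3 + 2*g - 2)^2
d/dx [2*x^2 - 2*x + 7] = 4*x - 2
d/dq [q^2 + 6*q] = 2*q + 6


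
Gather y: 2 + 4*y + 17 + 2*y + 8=6*y + 27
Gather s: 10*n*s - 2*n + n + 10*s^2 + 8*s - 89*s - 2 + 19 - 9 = -n + 10*s^2 + s*(10*n - 81) + 8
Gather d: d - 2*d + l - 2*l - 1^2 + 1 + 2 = -d - l + 2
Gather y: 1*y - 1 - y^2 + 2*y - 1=-y^2 + 3*y - 2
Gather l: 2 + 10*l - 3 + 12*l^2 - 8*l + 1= 12*l^2 + 2*l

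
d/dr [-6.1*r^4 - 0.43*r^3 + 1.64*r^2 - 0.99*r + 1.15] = -24.4*r^3 - 1.29*r^2 + 3.28*r - 0.99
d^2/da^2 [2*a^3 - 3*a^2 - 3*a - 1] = 12*a - 6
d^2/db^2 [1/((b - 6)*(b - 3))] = 2*((b - 6)^2 + (b - 6)*(b - 3) + (b - 3)^2)/((b - 6)^3*(b - 3)^3)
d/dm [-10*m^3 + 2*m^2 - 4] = 2*m*(2 - 15*m)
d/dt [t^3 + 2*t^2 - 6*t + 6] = 3*t^2 + 4*t - 6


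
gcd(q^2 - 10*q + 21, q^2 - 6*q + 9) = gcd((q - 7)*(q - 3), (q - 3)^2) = q - 3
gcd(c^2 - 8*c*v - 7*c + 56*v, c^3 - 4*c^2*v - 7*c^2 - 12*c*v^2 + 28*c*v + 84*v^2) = c - 7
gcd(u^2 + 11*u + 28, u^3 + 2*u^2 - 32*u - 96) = u + 4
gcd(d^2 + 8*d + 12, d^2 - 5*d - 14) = d + 2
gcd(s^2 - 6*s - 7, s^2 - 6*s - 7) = s^2 - 6*s - 7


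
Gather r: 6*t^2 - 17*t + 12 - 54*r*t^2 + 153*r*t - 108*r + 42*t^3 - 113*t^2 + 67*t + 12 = r*(-54*t^2 + 153*t - 108) + 42*t^3 - 107*t^2 + 50*t + 24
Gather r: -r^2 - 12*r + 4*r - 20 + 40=-r^2 - 8*r + 20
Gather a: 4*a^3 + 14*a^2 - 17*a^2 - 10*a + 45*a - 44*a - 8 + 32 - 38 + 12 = 4*a^3 - 3*a^2 - 9*a - 2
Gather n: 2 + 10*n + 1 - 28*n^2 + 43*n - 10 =-28*n^2 + 53*n - 7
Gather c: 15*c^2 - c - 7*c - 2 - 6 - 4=15*c^2 - 8*c - 12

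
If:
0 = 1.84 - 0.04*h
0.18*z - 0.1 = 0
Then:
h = 46.00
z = 0.56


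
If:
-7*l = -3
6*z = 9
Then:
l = 3/7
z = 3/2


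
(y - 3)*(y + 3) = y^2 - 9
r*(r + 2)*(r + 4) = r^3 + 6*r^2 + 8*r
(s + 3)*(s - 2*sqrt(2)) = s^2 - 2*sqrt(2)*s + 3*s - 6*sqrt(2)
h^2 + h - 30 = (h - 5)*(h + 6)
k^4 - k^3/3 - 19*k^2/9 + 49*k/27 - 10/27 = (k - 1)*(k - 2/3)*(k - 1/3)*(k + 5/3)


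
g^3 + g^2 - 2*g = g*(g - 1)*(g + 2)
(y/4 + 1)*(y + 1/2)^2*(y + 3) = y^4/4 + 2*y^3 + 77*y^2/16 + 55*y/16 + 3/4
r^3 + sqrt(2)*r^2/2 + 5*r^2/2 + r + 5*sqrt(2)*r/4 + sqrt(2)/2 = (r + 1/2)*(r + 2)*(r + sqrt(2)/2)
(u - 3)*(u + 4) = u^2 + u - 12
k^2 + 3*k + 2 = (k + 1)*(k + 2)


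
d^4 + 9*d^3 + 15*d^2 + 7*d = d*(d + 1)^2*(d + 7)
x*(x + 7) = x^2 + 7*x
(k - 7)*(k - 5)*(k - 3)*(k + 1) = k^4 - 14*k^3 + 56*k^2 - 34*k - 105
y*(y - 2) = y^2 - 2*y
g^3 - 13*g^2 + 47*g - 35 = (g - 7)*(g - 5)*(g - 1)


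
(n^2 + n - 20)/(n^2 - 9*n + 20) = (n + 5)/(n - 5)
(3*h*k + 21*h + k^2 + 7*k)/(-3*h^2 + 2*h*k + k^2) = (-k - 7)/(h - k)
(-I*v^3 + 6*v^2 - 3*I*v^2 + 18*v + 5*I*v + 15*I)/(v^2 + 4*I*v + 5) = (-I*v^2 + v*(1 - 3*I) + 3)/(v - I)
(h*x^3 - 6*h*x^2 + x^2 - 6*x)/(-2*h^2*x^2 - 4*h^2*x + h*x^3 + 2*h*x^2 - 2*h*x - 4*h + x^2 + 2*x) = x*(x - 6)/(-2*h*x - 4*h + x^2 + 2*x)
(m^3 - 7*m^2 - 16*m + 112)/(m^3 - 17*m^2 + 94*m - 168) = (m + 4)/(m - 6)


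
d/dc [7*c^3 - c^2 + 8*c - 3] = 21*c^2 - 2*c + 8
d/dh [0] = 0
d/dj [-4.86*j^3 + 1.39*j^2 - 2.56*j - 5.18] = -14.58*j^2 + 2.78*j - 2.56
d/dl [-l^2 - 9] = -2*l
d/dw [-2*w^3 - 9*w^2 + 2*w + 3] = -6*w^2 - 18*w + 2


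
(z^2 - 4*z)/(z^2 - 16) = z/(z + 4)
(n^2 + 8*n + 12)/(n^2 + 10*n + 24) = (n + 2)/(n + 4)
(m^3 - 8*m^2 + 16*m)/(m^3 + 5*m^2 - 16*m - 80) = m*(m - 4)/(m^2 + 9*m + 20)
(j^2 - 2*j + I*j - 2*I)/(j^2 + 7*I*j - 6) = (j - 2)/(j + 6*I)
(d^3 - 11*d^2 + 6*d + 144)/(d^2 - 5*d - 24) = d - 6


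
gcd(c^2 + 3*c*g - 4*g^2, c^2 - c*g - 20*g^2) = c + 4*g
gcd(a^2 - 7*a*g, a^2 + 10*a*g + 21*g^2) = 1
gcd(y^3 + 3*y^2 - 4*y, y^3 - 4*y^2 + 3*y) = y^2 - y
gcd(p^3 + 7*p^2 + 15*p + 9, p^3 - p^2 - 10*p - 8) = p + 1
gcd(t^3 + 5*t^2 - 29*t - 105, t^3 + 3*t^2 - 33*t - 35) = t^2 + 2*t - 35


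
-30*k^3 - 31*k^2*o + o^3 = (-6*k + o)*(k + o)*(5*k + o)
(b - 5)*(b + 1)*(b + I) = b^3 - 4*b^2 + I*b^2 - 5*b - 4*I*b - 5*I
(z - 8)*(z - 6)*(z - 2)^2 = z^4 - 18*z^3 + 108*z^2 - 248*z + 192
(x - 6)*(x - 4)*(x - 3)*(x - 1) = x^4 - 14*x^3 + 67*x^2 - 126*x + 72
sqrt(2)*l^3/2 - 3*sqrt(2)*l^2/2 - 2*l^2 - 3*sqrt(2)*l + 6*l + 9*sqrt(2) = (l - 3)*(l - 3*sqrt(2))*(sqrt(2)*l/2 + 1)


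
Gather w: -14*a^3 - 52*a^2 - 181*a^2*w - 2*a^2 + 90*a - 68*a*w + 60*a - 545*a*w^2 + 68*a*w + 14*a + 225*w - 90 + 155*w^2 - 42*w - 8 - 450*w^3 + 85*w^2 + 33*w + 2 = -14*a^3 - 54*a^2 + 164*a - 450*w^3 + w^2*(240 - 545*a) + w*(216 - 181*a^2) - 96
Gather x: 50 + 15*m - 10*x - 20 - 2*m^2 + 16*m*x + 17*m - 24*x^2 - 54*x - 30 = -2*m^2 + 32*m - 24*x^2 + x*(16*m - 64)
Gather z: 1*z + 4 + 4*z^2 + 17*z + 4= 4*z^2 + 18*z + 8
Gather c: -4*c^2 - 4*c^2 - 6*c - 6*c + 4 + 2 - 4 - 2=-8*c^2 - 12*c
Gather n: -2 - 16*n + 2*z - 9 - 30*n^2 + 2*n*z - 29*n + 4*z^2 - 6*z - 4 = -30*n^2 + n*(2*z - 45) + 4*z^2 - 4*z - 15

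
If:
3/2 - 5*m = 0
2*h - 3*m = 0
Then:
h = 9/20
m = 3/10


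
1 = 1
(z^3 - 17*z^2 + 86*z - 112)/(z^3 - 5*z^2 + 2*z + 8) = (z^2 - 15*z + 56)/(z^2 - 3*z - 4)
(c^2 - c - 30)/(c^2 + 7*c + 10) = (c - 6)/(c + 2)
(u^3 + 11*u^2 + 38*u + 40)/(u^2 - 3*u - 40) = (u^2 + 6*u + 8)/(u - 8)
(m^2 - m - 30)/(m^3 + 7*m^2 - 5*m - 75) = (m - 6)/(m^2 + 2*m - 15)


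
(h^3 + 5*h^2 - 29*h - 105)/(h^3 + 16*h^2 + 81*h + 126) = (h - 5)/(h + 6)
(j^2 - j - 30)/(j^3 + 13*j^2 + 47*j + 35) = (j - 6)/(j^2 + 8*j + 7)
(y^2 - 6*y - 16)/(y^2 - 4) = (y - 8)/(y - 2)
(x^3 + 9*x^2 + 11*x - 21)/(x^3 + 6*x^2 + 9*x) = (x^2 + 6*x - 7)/(x*(x + 3))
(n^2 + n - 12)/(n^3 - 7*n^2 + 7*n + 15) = (n + 4)/(n^2 - 4*n - 5)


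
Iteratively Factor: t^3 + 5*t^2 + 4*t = (t + 1)*(t^2 + 4*t) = t*(t + 1)*(t + 4)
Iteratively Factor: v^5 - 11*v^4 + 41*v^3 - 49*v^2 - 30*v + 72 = (v - 3)*(v^4 - 8*v^3 + 17*v^2 + 2*v - 24) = (v - 3)^2*(v^3 - 5*v^2 + 2*v + 8) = (v - 4)*(v - 3)^2*(v^2 - v - 2) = (v - 4)*(v - 3)^2*(v + 1)*(v - 2)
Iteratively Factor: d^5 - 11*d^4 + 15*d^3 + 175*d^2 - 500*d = (d)*(d^4 - 11*d^3 + 15*d^2 + 175*d - 500) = d*(d + 4)*(d^3 - 15*d^2 + 75*d - 125) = d*(d - 5)*(d + 4)*(d^2 - 10*d + 25) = d*(d - 5)^2*(d + 4)*(d - 5)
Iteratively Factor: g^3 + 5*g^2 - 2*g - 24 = (g + 3)*(g^2 + 2*g - 8) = (g + 3)*(g + 4)*(g - 2)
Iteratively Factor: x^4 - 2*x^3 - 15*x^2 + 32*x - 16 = (x - 4)*(x^3 + 2*x^2 - 7*x + 4) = (x - 4)*(x - 1)*(x^2 + 3*x - 4) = (x - 4)*(x - 1)*(x + 4)*(x - 1)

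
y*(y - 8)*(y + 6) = y^3 - 2*y^2 - 48*y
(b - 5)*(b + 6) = b^2 + b - 30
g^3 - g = g*(g - 1)*(g + 1)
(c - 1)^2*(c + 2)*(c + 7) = c^4 + 7*c^3 - 3*c^2 - 19*c + 14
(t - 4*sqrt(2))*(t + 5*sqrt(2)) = t^2 + sqrt(2)*t - 40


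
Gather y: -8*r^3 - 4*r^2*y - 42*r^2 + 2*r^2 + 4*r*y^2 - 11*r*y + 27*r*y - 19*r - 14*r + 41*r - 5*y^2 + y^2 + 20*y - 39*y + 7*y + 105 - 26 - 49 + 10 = -8*r^3 - 40*r^2 + 8*r + y^2*(4*r - 4) + y*(-4*r^2 + 16*r - 12) + 40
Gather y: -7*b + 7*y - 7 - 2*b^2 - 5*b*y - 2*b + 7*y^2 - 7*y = -2*b^2 - 5*b*y - 9*b + 7*y^2 - 7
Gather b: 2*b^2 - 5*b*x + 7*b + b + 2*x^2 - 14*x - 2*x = 2*b^2 + b*(8 - 5*x) + 2*x^2 - 16*x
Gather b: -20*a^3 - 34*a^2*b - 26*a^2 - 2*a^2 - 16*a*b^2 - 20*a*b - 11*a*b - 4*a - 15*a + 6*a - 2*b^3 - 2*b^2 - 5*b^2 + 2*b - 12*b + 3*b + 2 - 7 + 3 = -20*a^3 - 28*a^2 - 13*a - 2*b^3 + b^2*(-16*a - 7) + b*(-34*a^2 - 31*a - 7) - 2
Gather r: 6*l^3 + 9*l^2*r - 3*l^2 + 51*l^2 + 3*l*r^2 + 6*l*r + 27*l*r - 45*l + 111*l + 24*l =6*l^3 + 48*l^2 + 3*l*r^2 + 90*l + r*(9*l^2 + 33*l)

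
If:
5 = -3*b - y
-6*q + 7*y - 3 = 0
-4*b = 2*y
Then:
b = -5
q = 67/6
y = 10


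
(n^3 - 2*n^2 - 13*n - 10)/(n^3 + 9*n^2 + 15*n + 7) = (n^2 - 3*n - 10)/(n^2 + 8*n + 7)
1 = 1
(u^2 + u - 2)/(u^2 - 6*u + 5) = (u + 2)/(u - 5)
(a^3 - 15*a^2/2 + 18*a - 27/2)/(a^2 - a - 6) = (2*a^2 - 9*a + 9)/(2*(a + 2))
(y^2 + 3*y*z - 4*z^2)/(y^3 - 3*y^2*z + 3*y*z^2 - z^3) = (y + 4*z)/(y^2 - 2*y*z + z^2)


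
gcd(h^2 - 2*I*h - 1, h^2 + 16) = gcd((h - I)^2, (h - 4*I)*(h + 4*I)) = 1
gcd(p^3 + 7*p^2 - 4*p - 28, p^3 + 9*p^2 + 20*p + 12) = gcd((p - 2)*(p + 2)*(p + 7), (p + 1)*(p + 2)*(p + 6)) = p + 2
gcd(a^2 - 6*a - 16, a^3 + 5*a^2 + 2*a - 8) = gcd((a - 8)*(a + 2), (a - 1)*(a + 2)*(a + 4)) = a + 2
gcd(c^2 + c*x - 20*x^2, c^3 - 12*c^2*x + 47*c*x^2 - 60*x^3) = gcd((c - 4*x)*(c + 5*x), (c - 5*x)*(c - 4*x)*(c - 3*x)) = -c + 4*x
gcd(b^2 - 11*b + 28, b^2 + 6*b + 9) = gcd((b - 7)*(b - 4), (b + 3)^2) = 1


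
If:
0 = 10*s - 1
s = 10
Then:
No Solution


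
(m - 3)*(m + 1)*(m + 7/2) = m^3 + 3*m^2/2 - 10*m - 21/2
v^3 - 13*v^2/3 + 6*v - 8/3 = (v - 2)*(v - 4/3)*(v - 1)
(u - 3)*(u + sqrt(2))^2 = u^3 - 3*u^2 + 2*sqrt(2)*u^2 - 6*sqrt(2)*u + 2*u - 6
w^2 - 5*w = w*(w - 5)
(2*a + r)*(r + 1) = 2*a*r + 2*a + r^2 + r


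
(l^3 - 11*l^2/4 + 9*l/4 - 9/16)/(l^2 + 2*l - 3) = (16*l^3 - 44*l^2 + 36*l - 9)/(16*(l^2 + 2*l - 3))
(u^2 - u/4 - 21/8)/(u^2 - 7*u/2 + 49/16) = 2*(2*u + 3)/(4*u - 7)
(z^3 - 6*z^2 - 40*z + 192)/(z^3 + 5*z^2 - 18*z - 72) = (z - 8)/(z + 3)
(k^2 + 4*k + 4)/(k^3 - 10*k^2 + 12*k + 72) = (k + 2)/(k^2 - 12*k + 36)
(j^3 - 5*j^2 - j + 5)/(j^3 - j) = (j - 5)/j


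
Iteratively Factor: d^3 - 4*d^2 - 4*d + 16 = (d - 2)*(d^2 - 2*d - 8) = (d - 2)*(d + 2)*(d - 4)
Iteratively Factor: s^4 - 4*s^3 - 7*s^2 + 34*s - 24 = (s - 2)*(s^3 - 2*s^2 - 11*s + 12) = (s - 2)*(s - 1)*(s^2 - s - 12) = (s - 4)*(s - 2)*(s - 1)*(s + 3)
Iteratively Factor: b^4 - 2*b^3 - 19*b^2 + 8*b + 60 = (b - 5)*(b^3 + 3*b^2 - 4*b - 12) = (b - 5)*(b + 2)*(b^2 + b - 6) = (b - 5)*(b - 2)*(b + 2)*(b + 3)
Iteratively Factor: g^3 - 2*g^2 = (g - 2)*(g^2) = g*(g - 2)*(g)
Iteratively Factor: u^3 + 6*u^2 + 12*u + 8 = (u + 2)*(u^2 + 4*u + 4) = (u + 2)^2*(u + 2)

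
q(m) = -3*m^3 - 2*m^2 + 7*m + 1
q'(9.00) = -758.00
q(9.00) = -2285.00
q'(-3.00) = -62.00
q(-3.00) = 43.00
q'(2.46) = -57.30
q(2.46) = -38.54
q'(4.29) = -175.80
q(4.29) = -242.64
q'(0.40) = 3.96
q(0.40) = 3.29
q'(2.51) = -59.74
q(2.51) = -41.47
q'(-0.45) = 6.98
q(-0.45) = -2.28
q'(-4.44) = -152.66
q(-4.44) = 193.08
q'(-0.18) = 7.43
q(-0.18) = -0.31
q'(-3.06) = -65.03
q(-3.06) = 46.81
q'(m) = -9*m^2 - 4*m + 7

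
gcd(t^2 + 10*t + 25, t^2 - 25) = t + 5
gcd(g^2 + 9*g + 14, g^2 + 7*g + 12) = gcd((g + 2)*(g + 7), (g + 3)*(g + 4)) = 1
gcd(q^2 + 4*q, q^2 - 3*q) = q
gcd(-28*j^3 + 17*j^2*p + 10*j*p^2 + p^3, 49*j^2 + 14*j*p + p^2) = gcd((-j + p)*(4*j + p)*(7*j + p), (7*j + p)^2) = 7*j + p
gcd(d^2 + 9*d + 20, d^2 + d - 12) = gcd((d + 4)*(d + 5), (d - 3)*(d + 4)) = d + 4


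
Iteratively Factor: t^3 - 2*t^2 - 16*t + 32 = (t + 4)*(t^2 - 6*t + 8) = (t - 4)*(t + 4)*(t - 2)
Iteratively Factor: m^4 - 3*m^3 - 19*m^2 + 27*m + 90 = (m - 5)*(m^3 + 2*m^2 - 9*m - 18) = (m - 5)*(m + 3)*(m^2 - m - 6) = (m - 5)*(m + 2)*(m + 3)*(m - 3)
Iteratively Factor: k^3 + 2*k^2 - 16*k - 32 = (k + 4)*(k^2 - 2*k - 8) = (k + 2)*(k + 4)*(k - 4)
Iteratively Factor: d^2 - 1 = (d + 1)*(d - 1)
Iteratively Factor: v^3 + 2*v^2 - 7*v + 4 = (v + 4)*(v^2 - 2*v + 1) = (v - 1)*(v + 4)*(v - 1)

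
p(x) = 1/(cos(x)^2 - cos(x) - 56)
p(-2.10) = -0.02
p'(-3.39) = -0.00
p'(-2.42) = 0.00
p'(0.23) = 0.00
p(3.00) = -0.02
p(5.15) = -0.02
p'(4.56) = 0.00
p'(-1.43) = 0.00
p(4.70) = -0.02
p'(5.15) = 0.00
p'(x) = (2*sin(x)*cos(x) - sin(x))/(cos(x)^2 - cos(x) - 56)^2 = (2*cos(x) - 1)*sin(x)/(sin(x)^2 + cos(x) + 55)^2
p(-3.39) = -0.02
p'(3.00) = 0.00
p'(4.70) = 0.00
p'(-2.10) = 0.00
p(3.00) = -0.02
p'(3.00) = 0.00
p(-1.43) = -0.02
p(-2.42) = -0.02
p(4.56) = -0.02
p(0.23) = -0.02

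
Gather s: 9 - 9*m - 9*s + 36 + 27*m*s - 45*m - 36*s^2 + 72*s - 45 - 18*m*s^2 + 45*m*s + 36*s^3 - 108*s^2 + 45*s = -54*m + 36*s^3 + s^2*(-18*m - 144) + s*(72*m + 108)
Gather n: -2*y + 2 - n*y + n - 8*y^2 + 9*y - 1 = n*(1 - y) - 8*y^2 + 7*y + 1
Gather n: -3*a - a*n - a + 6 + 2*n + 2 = -4*a + n*(2 - a) + 8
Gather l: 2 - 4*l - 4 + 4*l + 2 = 0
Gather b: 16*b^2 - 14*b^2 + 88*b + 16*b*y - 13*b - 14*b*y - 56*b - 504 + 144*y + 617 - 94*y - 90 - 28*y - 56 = 2*b^2 + b*(2*y + 19) + 22*y - 33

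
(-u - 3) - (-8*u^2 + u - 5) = 8*u^2 - 2*u + 2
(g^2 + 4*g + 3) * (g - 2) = g^3 + 2*g^2 - 5*g - 6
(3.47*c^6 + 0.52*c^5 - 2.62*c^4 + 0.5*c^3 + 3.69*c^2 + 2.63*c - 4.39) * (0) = 0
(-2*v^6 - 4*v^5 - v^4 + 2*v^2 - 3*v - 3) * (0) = 0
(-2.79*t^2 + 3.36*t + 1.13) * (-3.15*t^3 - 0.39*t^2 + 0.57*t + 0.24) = 8.7885*t^5 - 9.4959*t^4 - 6.4602*t^3 + 0.8049*t^2 + 1.4505*t + 0.2712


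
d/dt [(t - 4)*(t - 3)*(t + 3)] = 3*t^2 - 8*t - 9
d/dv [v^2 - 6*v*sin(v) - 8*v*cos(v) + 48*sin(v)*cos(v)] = 8*v*sin(v) - 6*v*cos(v) + 2*v - 6*sin(v) - 8*cos(v) + 48*cos(2*v)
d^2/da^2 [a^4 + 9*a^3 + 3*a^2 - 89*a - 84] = 12*a^2 + 54*a + 6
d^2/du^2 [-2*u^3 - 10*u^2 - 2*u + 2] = -12*u - 20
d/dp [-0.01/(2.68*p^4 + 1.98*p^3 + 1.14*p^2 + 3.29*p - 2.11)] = (0.1072*p^3 + 0.0594*p^2 + 0.0228*p + 0.0329)/(2.68*p^4 + 1.98*p^3 + 1.14*p^2 + 3.29*p - 2.11)^2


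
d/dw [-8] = 0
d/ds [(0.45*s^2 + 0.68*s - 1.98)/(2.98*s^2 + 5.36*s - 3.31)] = (0.3856*s^2 + 8.8218*s + 8.362)/(8.8804*s^4 + 31.9456*s^3 + 9.00200000000001*s^2 - 35.4832*s + 10.9561)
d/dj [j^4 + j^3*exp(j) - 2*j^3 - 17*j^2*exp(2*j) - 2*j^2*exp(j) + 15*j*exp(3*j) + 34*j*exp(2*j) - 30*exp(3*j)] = j^3*exp(j) + 4*j^3 - 34*j^2*exp(2*j) + j^2*exp(j) - 6*j^2 + 45*j*exp(3*j) + 34*j*exp(2*j) - 4*j*exp(j) - 75*exp(3*j) + 34*exp(2*j)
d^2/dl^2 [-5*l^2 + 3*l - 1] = -10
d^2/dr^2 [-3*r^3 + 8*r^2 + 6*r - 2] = 16 - 18*r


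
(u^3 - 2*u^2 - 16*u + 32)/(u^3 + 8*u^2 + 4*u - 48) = (u - 4)/(u + 6)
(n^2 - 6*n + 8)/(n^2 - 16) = (n - 2)/(n + 4)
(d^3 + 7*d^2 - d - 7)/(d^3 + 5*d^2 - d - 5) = (d + 7)/(d + 5)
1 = 1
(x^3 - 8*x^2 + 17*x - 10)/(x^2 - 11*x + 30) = (x^2 - 3*x + 2)/(x - 6)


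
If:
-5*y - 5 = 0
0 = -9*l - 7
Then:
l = -7/9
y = -1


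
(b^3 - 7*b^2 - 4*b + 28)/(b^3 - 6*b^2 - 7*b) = (b^2 - 4)/(b*(b + 1))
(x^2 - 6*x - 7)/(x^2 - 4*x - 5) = (x - 7)/(x - 5)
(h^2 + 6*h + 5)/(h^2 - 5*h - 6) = (h + 5)/(h - 6)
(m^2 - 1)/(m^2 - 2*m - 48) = (1 - m^2)/(-m^2 + 2*m + 48)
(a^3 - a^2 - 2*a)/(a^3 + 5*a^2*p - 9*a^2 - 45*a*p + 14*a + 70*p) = a*(a + 1)/(a^2 + 5*a*p - 7*a - 35*p)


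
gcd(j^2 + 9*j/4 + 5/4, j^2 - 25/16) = j + 5/4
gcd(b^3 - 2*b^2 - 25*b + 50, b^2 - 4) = b - 2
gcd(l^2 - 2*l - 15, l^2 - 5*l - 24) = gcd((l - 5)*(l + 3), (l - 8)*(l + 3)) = l + 3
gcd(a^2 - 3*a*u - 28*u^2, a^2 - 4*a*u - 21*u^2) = -a + 7*u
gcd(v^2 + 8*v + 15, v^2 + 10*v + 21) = v + 3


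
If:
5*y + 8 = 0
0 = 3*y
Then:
No Solution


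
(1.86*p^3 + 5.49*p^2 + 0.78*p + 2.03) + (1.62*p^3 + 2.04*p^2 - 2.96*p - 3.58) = 3.48*p^3 + 7.53*p^2 - 2.18*p - 1.55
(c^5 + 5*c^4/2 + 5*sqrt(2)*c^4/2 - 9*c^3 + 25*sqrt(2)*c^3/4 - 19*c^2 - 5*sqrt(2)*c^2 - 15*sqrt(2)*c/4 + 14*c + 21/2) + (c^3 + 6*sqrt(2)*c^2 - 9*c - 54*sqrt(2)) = c^5 + 5*c^4/2 + 5*sqrt(2)*c^4/2 - 8*c^3 + 25*sqrt(2)*c^3/4 - 19*c^2 + sqrt(2)*c^2 - 15*sqrt(2)*c/4 + 5*c - 54*sqrt(2) + 21/2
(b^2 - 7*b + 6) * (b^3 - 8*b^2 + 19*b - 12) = b^5 - 15*b^4 + 81*b^3 - 193*b^2 + 198*b - 72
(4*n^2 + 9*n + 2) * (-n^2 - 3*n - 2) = -4*n^4 - 21*n^3 - 37*n^2 - 24*n - 4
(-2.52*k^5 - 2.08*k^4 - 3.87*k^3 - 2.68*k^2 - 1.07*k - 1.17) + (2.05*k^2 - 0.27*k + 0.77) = -2.52*k^5 - 2.08*k^4 - 3.87*k^3 - 0.63*k^2 - 1.34*k - 0.4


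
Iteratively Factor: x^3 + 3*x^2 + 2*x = (x + 2)*(x^2 + x) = (x + 1)*(x + 2)*(x)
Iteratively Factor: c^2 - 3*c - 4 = (c + 1)*(c - 4)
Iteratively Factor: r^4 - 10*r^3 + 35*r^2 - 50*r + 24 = (r - 4)*(r^3 - 6*r^2 + 11*r - 6) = (r - 4)*(r - 2)*(r^2 - 4*r + 3) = (r - 4)*(r - 2)*(r - 1)*(r - 3)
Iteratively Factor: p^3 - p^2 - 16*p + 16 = (p + 4)*(p^2 - 5*p + 4) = (p - 1)*(p + 4)*(p - 4)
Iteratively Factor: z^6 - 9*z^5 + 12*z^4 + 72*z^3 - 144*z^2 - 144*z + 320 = (z + 2)*(z^5 - 11*z^4 + 34*z^3 + 4*z^2 - 152*z + 160) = (z + 2)^2*(z^4 - 13*z^3 + 60*z^2 - 116*z + 80) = (z - 5)*(z + 2)^2*(z^3 - 8*z^2 + 20*z - 16) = (z - 5)*(z - 2)*(z + 2)^2*(z^2 - 6*z + 8) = (z - 5)*(z - 2)^2*(z + 2)^2*(z - 4)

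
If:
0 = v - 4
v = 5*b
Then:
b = 4/5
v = 4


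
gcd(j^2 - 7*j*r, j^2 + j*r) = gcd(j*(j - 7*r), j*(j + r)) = j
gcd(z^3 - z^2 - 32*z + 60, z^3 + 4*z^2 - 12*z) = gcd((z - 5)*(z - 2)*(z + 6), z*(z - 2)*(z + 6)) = z^2 + 4*z - 12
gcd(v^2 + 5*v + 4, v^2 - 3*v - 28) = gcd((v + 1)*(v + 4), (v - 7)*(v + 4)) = v + 4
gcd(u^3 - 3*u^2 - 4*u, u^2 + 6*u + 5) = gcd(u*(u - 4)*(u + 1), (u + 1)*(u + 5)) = u + 1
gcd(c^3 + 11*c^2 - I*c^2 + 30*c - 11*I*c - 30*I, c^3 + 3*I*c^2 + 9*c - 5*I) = c - I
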